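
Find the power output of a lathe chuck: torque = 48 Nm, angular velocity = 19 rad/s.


Given: tau = 48 Nm, omega = 19 rad/s
Using P = tau * omega
P = 48 * 19
P = 912 W

912 W


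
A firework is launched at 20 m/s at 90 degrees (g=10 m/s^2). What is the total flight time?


Given: v0 = 20 m/s, theta = 90 deg, g = 10 m/s^2
sin(90) = 1
Using T = 2*v0*sin(theta) / g
T = 2*20*1 / 10
T = 40 / 10
T = 4 s

4 s


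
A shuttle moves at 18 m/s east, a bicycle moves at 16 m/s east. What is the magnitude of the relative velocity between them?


Given: v_A = 18 m/s east, v_B = 16 m/s east
Both move in the same direction; relative speed = |v_A - v_B|
|18 - 16| = |2|
= 2 m/s

2 m/s


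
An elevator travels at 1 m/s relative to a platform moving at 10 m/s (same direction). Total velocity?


Given: object velocity = 1 m/s, platform velocity = 10 m/s (same direction)
Using classical velocity addition: v_total = v_object + v_platform
v_total = 1 + 10
v_total = 11 m/s

11 m/s


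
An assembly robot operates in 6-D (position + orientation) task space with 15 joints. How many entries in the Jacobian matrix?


Given: task space dimension = 6, joints = 15
Jacobian is a 6 x 15 matrix
Total entries = rows * columns
Total = 6 * 15
Total = 90

90


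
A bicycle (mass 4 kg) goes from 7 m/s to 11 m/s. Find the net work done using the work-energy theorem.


Given: m = 4 kg, v0 = 7 m/s, v = 11 m/s
Using W = (1/2)*m*(v^2 - v0^2)
v^2 = 11^2 = 121
v0^2 = 7^2 = 49
v^2 - v0^2 = 121 - 49 = 72
W = (1/2)*4*72 = 144 J

144 J


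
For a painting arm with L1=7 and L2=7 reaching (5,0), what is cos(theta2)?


Given: L1 = 7, L2 = 7, target (x, y) = (5, 0)
Using cos(theta2) = (x^2 + y^2 - L1^2 - L2^2) / (2*L1*L2)
x^2 + y^2 = 5^2 + 0 = 25
L1^2 + L2^2 = 49 + 49 = 98
Numerator = 25 - 98 = -73
Denominator = 2*7*7 = 98
cos(theta2) = -73/98 = -73/98

-73/98


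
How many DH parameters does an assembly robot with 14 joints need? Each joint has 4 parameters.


Given: 14 joints, 4 DH parameters per joint (d, theta, a, alpha)
Total DH parameters = number_of_joints * 4
Total = 14 * 4
Total = 56

56


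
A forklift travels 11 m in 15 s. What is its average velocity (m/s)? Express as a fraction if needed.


Given: distance d = 11 m, time t = 15 s
Using v = d / t
v = 11 / 15
v = 11/15 m/s

11/15 m/s


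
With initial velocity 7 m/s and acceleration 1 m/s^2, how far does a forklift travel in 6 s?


Given: v0 = 7 m/s, a = 1 m/s^2, t = 6 s
Using s = v0*t + (1/2)*a*t^2
s = 7*6 + (1/2)*1*6^2
s = 42 + (1/2)*36
s = 42 + 18
s = 60

60 m


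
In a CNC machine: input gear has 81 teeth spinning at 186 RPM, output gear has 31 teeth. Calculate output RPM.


Given: N1 = 81 teeth, w1 = 186 RPM, N2 = 31 teeth
Using N1*w1 = N2*w2
w2 = N1*w1 / N2
w2 = 81*186 / 31
w2 = 15066 / 31
w2 = 486 RPM

486 RPM


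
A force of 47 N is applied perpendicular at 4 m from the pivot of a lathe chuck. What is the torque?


Given: F = 47 N, r = 4 m, angle = 90 deg (perpendicular)
Using tau = F * r * sin(90)
sin(90) = 1
tau = 47 * 4 * 1
tau = 188 Nm

188 Nm


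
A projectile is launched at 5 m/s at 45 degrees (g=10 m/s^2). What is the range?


Given: v0 = 5 m/s, theta = 45 deg, g = 10 m/s^2
sin(2*45) = sin(90) = 1
Using R = v0^2 * sin(2*theta) / g
R = 5^2 * 1 / 10
R = 25 / 10
R = 5/2 m

5/2 m


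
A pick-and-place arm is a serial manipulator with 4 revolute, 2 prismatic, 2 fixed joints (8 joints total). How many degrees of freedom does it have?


Given: serial robot with 4 revolute, 2 prismatic, 2 fixed joints
DOF contribution per joint type: revolute=1, prismatic=1, spherical=3, fixed=0
DOF = 4*1 + 2*1 + 2*0
DOF = 6

6


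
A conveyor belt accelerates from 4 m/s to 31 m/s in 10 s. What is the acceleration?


Given: initial velocity v0 = 4 m/s, final velocity v = 31 m/s, time t = 10 s
Using a = (v - v0) / t
a = (31 - 4) / 10
a = 27 / 10
a = 27/10 m/s^2

27/10 m/s^2


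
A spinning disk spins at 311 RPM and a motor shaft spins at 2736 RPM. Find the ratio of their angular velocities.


Given: RPM_A = 311, RPM_B = 2736
omega = 2*pi*RPM/60, so omega_A/omega_B = RPM_A / RPM_B
omega_A/omega_B = 311 / 2736
omega_A/omega_B = 311/2736

311/2736


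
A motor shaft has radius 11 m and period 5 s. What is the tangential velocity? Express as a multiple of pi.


Given: radius r = 11 m, period T = 5 s
Using v = 2*pi*r / T
v = 2*pi*11 / 5
v = 22*pi / 5
v = 22/5*pi m/s

22/5*pi m/s


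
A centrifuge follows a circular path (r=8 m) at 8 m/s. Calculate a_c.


Given: v = 8 m/s, r = 8 m
Using a_c = v^2 / r
a_c = 8^2 / 8
a_c = 64 / 8
a_c = 8 m/s^2

8 m/s^2


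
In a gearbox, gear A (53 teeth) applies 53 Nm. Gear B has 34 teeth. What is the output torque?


Given: N1 = 53, N2 = 34, T1 = 53 Nm
Using T2/T1 = N2/N1
T2 = T1 * N2 / N1
T2 = 53 * 34 / 53
T2 = 1802 / 53
T2 = 34 Nm

34 Nm


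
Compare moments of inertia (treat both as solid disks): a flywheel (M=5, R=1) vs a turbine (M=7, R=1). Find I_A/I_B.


Given: M1=5 kg, R1=1 m, M2=7 kg, R2=1 m
For a disk: I = (1/2)*M*R^2, so I_A/I_B = (M1*R1^2)/(M2*R2^2)
M1*R1^2 = 5*1 = 5
M2*R2^2 = 7*1 = 7
I_A/I_B = 5/7 = 5/7

5/7


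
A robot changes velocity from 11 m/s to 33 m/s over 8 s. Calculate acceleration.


Given: initial velocity v0 = 11 m/s, final velocity v = 33 m/s, time t = 8 s
Using a = (v - v0) / t
a = (33 - 11) / 8
a = 22 / 8
a = 11/4 m/s^2

11/4 m/s^2


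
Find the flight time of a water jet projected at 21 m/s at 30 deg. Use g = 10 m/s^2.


Given: v0 = 21 m/s, theta = 30 deg, g = 10 m/s^2
sin(30) = 1/2
Using T = 2*v0*sin(theta) / g
T = 2*21*1/2 / 10
T = 21 / 10
T = 21/10 s

21/10 s


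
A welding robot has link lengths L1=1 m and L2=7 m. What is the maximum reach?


Given: L1 = 1 m, L2 = 7 m
For a 2-link planar arm, max reach = L1 + L2 (fully extended)
Max reach = 1 + 7
Max reach = 8 m

8 m


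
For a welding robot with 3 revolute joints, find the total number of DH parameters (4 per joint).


Given: 3 joints, 4 DH parameters per joint (d, theta, a, alpha)
Total DH parameters = number_of_joints * 4
Total = 3 * 4
Total = 12

12


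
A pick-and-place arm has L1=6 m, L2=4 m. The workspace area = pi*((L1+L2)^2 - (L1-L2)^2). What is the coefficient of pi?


Given: L1 = 6, L2 = 4
(L1+L2)^2 = (10)^2 = 100
(L1-L2)^2 = (2)^2 = 4
Difference = 100 - 4 = 96
This equals 4*L1*L2 = 4*6*4 = 96
Workspace area = 96*pi

96


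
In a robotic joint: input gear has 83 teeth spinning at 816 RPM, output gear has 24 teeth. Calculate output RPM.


Given: N1 = 83 teeth, w1 = 816 RPM, N2 = 24 teeth
Using N1*w1 = N2*w2
w2 = N1*w1 / N2
w2 = 83*816 / 24
w2 = 67728 / 24
w2 = 2822 RPM

2822 RPM


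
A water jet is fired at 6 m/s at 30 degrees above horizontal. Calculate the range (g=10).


Given: v0 = 6 m/s, theta = 30 deg, g = 10 m/s^2
sin(2*30) = sin(60) = sqrt(3)/2
Using R = v0^2 * sin(2*theta) / g
R = 6^2 * (sqrt(3)/2) / 10
R = 36 * sqrt(3) / 20
R = 9/5*sqrt(3) m

9/5*sqrt(3) m


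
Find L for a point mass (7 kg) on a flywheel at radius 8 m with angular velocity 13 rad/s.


Given: m = 7 kg, r = 8 m, omega = 13 rad/s
For a point mass: I = m*r^2
I = 7*8^2 = 7*64 = 448
L = I*omega = 448*13
L = 5824 kg*m^2/s

5824 kg*m^2/s


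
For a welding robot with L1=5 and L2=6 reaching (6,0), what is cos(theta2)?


Given: L1 = 5, L2 = 6, target (x, y) = (6, 0)
Using cos(theta2) = (x^2 + y^2 - L1^2 - L2^2) / (2*L1*L2)
x^2 + y^2 = 6^2 + 0 = 36
L1^2 + L2^2 = 25 + 36 = 61
Numerator = 36 - 61 = -25
Denominator = 2*5*6 = 60
cos(theta2) = -25/60 = -5/12

-5/12


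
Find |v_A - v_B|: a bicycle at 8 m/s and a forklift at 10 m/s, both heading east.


Given: v_A = 8 m/s east, v_B = 10 m/s east
Both move in the same direction; relative speed = |v_A - v_B|
|8 - 10| = |-2|
= 2 m/s

2 m/s


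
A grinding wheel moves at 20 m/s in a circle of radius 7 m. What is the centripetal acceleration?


Given: v = 20 m/s, r = 7 m
Using a_c = v^2 / r
a_c = 20^2 / 7
a_c = 400 / 7
a_c = 400/7 m/s^2

400/7 m/s^2


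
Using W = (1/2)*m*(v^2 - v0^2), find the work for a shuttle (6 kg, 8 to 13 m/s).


Given: m = 6 kg, v0 = 8 m/s, v = 13 m/s
Using W = (1/2)*m*(v^2 - v0^2)
v^2 = 13^2 = 169
v0^2 = 8^2 = 64
v^2 - v0^2 = 169 - 64 = 105
W = (1/2)*6*105 = 315 J

315 J


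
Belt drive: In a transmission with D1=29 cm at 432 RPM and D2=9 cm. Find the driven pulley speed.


Given: D1 = 29 cm, w1 = 432 RPM, D2 = 9 cm
Using D1*w1 = D2*w2
w2 = D1*w1 / D2
w2 = 29*432 / 9
w2 = 12528 / 9
w2 = 1392 RPM

1392 RPM


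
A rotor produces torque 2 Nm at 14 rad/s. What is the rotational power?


Given: tau = 2 Nm, omega = 14 rad/s
Using P = tau * omega
P = 2 * 14
P = 28 W

28 W


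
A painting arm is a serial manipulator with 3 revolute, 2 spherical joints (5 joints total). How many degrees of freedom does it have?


Given: serial robot with 3 revolute, 2 spherical joints
DOF contribution per joint type: revolute=1, prismatic=1, spherical=3, fixed=0
DOF = 3*1 + 2*3
DOF = 9

9


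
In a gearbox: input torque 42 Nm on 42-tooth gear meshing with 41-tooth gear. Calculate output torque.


Given: N1 = 42, N2 = 41, T1 = 42 Nm
Using T2/T1 = N2/N1
T2 = T1 * N2 / N1
T2 = 42 * 41 / 42
T2 = 1722 / 42
T2 = 41 Nm

41 Nm


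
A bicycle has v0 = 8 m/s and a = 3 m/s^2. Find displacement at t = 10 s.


Given: v0 = 8 m/s, a = 3 m/s^2, t = 10 s
Using s = v0*t + (1/2)*a*t^2
s = 8*10 + (1/2)*3*10^2
s = 80 + (1/2)*300
s = 80 + 150
s = 230

230 m


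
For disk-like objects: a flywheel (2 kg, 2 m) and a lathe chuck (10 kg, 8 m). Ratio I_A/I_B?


Given: M1=2 kg, R1=2 m, M2=10 kg, R2=8 m
For a disk: I = (1/2)*M*R^2, so I_A/I_B = (M1*R1^2)/(M2*R2^2)
M1*R1^2 = 2*4 = 8
M2*R2^2 = 10*64 = 640
I_A/I_B = 8/640 = 1/80

1/80


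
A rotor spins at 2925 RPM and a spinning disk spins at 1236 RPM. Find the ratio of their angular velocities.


Given: RPM_A = 2925, RPM_B = 1236
omega = 2*pi*RPM/60, so omega_A/omega_B = RPM_A / RPM_B
omega_A/omega_B = 2925 / 1236
omega_A/omega_B = 975/412

975/412


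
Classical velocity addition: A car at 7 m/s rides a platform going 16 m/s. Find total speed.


Given: object velocity = 7 m/s, platform velocity = 16 m/s (same direction)
Using classical velocity addition: v_total = v_object + v_platform
v_total = 7 + 16
v_total = 23 m/s

23 m/s


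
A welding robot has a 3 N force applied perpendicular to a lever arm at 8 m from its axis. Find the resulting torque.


Given: F = 3 N, r = 8 m, angle = 90 deg (perpendicular)
Using tau = F * r * sin(90)
sin(90) = 1
tau = 3 * 8 * 1
tau = 24 Nm

24 Nm


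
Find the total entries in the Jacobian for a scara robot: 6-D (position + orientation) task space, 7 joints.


Given: task space dimension = 6, joints = 7
Jacobian is a 6 x 7 matrix
Total entries = rows * columns
Total = 6 * 7
Total = 42

42


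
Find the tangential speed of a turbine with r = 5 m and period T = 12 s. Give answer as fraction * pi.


Given: radius r = 5 m, period T = 12 s
Using v = 2*pi*r / T
v = 2*pi*5 / 12
v = 10*pi / 12
v = 5/6*pi m/s

5/6*pi m/s


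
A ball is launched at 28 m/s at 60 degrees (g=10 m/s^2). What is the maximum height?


Given: v0 = 28 m/s, theta = 60 deg, g = 10 m/s^2
sin^2(60) = 3/4
Using H = v0^2 * sin^2(theta) / (2*g)
H = 28^2 * 3/4 / (2*10)
H = 784 * 3/4 / 20
H = 588 / 20
H = 147/5 m

147/5 m


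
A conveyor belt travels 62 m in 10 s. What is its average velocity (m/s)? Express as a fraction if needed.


Given: distance d = 62 m, time t = 10 s
Using v = d / t
v = 62 / 10
v = 31/5 m/s

31/5 m/s


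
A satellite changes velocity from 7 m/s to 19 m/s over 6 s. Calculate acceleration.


Given: initial velocity v0 = 7 m/s, final velocity v = 19 m/s, time t = 6 s
Using a = (v - v0) / t
a = (19 - 7) / 6
a = 12 / 6
a = 2 m/s^2

2 m/s^2


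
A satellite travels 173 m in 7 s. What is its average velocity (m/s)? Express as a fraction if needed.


Given: distance d = 173 m, time t = 7 s
Using v = d / t
v = 173 / 7
v = 173/7 m/s

173/7 m/s


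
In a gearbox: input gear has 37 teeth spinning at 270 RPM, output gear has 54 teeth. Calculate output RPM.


Given: N1 = 37 teeth, w1 = 270 RPM, N2 = 54 teeth
Using N1*w1 = N2*w2
w2 = N1*w1 / N2
w2 = 37*270 / 54
w2 = 9990 / 54
w2 = 185 RPM

185 RPM


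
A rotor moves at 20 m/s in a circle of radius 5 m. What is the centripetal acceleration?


Given: v = 20 m/s, r = 5 m
Using a_c = v^2 / r
a_c = 20^2 / 5
a_c = 400 / 5
a_c = 80 m/s^2

80 m/s^2


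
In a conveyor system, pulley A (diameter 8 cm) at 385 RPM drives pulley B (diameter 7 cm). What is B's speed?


Given: D1 = 8 cm, w1 = 385 RPM, D2 = 7 cm
Using D1*w1 = D2*w2
w2 = D1*w1 / D2
w2 = 8*385 / 7
w2 = 3080 / 7
w2 = 440 RPM

440 RPM


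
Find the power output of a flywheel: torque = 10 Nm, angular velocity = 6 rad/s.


Given: tau = 10 Nm, omega = 6 rad/s
Using P = tau * omega
P = 10 * 6
P = 60 W

60 W


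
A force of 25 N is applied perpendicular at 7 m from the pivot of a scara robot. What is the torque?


Given: F = 25 N, r = 7 m, angle = 90 deg (perpendicular)
Using tau = F * r * sin(90)
sin(90) = 1
tau = 25 * 7 * 1
tau = 175 Nm

175 Nm


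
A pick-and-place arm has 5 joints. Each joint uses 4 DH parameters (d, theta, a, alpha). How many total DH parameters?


Given: 5 joints, 4 DH parameters per joint (d, theta, a, alpha)
Total DH parameters = number_of_joints * 4
Total = 5 * 4
Total = 20

20


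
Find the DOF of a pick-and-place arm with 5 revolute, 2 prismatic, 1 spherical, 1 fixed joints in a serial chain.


Given: serial robot with 5 revolute, 2 prismatic, 1 spherical, 1 fixed joints
DOF contribution per joint type: revolute=1, prismatic=1, spherical=3, fixed=0
DOF = 5*1 + 2*1 + 1*3 + 1*0
DOF = 10

10


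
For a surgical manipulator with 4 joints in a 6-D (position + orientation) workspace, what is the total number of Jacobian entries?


Given: task space dimension = 6, joints = 4
Jacobian is a 6 x 4 matrix
Total entries = rows * columns
Total = 6 * 4
Total = 24

24


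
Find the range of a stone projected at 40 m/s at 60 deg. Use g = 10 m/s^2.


Given: v0 = 40 m/s, theta = 60 deg, g = 10 m/s^2
sin(2*60) = sin(120) = sqrt(3)/2
Using R = v0^2 * sin(2*theta) / g
R = 40^2 * (sqrt(3)/2) / 10
R = 1600 * sqrt(3) / 20
R = 80*sqrt(3) m

80*sqrt(3) m


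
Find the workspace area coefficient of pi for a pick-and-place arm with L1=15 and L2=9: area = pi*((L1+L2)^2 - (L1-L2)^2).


Given: L1 = 15, L2 = 9
(L1+L2)^2 = (24)^2 = 576
(L1-L2)^2 = (6)^2 = 36
Difference = 576 - 36 = 540
This equals 4*L1*L2 = 4*15*9 = 540
Workspace area = 540*pi

540


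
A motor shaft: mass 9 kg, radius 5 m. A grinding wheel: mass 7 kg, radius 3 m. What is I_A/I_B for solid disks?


Given: M1=9 kg, R1=5 m, M2=7 kg, R2=3 m
For a disk: I = (1/2)*M*R^2, so I_A/I_B = (M1*R1^2)/(M2*R2^2)
M1*R1^2 = 9*25 = 225
M2*R2^2 = 7*9 = 63
I_A/I_B = 225/63 = 25/7

25/7


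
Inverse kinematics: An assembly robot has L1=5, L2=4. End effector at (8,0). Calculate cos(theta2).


Given: L1 = 5, L2 = 4, target (x, y) = (8, 0)
Using cos(theta2) = (x^2 + y^2 - L1^2 - L2^2) / (2*L1*L2)
x^2 + y^2 = 8^2 + 0 = 64
L1^2 + L2^2 = 25 + 16 = 41
Numerator = 64 - 41 = 23
Denominator = 2*5*4 = 40
cos(theta2) = 23/40 = 23/40

23/40


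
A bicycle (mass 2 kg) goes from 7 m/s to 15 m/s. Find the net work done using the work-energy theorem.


Given: m = 2 kg, v0 = 7 m/s, v = 15 m/s
Using W = (1/2)*m*(v^2 - v0^2)
v^2 = 15^2 = 225
v0^2 = 7^2 = 49
v^2 - v0^2 = 225 - 49 = 176
W = (1/2)*2*176 = 176 J

176 J


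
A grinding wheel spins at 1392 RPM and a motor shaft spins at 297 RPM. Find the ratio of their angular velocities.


Given: RPM_A = 1392, RPM_B = 297
omega = 2*pi*RPM/60, so omega_A/omega_B = RPM_A / RPM_B
omega_A/omega_B = 1392 / 297
omega_A/omega_B = 464/99

464/99


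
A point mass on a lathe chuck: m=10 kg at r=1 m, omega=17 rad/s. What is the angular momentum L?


Given: m = 10 kg, r = 1 m, omega = 17 rad/s
For a point mass: I = m*r^2
I = 10*1^2 = 10*1 = 10
L = I*omega = 10*17
L = 170 kg*m^2/s

170 kg*m^2/s


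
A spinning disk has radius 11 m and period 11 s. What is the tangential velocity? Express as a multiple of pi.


Given: radius r = 11 m, period T = 11 s
Using v = 2*pi*r / T
v = 2*pi*11 / 11
v = 22*pi / 11
v = 2*pi m/s

2*pi m/s


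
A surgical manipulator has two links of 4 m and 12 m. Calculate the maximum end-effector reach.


Given: L1 = 4 m, L2 = 12 m
For a 2-link planar arm, max reach = L1 + L2 (fully extended)
Max reach = 4 + 12
Max reach = 16 m

16 m


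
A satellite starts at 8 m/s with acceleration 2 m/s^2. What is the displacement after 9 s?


Given: v0 = 8 m/s, a = 2 m/s^2, t = 9 s
Using s = v0*t + (1/2)*a*t^2
s = 8*9 + (1/2)*2*9^2
s = 72 + (1/2)*162
s = 72 + 81
s = 153

153 m


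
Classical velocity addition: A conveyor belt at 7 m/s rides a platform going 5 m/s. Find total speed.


Given: object velocity = 7 m/s, platform velocity = 5 m/s (same direction)
Using classical velocity addition: v_total = v_object + v_platform
v_total = 7 + 5
v_total = 12 m/s

12 m/s


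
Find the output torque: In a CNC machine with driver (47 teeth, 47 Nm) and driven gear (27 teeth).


Given: N1 = 47, N2 = 27, T1 = 47 Nm
Using T2/T1 = N2/N1
T2 = T1 * N2 / N1
T2 = 47 * 27 / 47
T2 = 1269 / 47
T2 = 27 Nm

27 Nm


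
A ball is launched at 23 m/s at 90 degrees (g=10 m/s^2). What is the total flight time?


Given: v0 = 23 m/s, theta = 90 deg, g = 10 m/s^2
sin(90) = 1
Using T = 2*v0*sin(theta) / g
T = 2*23*1 / 10
T = 46 / 10
T = 23/5 s

23/5 s


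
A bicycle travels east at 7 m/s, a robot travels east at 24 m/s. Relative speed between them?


Given: v_A = 7 m/s east, v_B = 24 m/s east
Both move in the same direction; relative speed = |v_A - v_B|
|7 - 24| = |-17|
= 17 m/s

17 m/s


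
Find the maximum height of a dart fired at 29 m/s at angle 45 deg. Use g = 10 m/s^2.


Given: v0 = 29 m/s, theta = 45 deg, g = 10 m/s^2
sin^2(45) = 1/2
Using H = v0^2 * sin^2(theta) / (2*g)
H = 29^2 * 1/2 / (2*10)
H = 841 * 1/2 / 20
H = 841/2 / 20
H = 841/40 m

841/40 m


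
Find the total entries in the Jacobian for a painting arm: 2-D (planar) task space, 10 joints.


Given: task space dimension = 2, joints = 10
Jacobian is a 2 x 10 matrix
Total entries = rows * columns
Total = 2 * 10
Total = 20

20


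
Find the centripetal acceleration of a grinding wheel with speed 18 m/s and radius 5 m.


Given: v = 18 m/s, r = 5 m
Using a_c = v^2 / r
a_c = 18^2 / 5
a_c = 324 / 5
a_c = 324/5 m/s^2

324/5 m/s^2


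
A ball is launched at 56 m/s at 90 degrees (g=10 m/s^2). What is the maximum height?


Given: v0 = 56 m/s, theta = 90 deg, g = 10 m/s^2
sin^2(90) = 1
Using H = v0^2 * sin^2(theta) / (2*g)
H = 56^2 * 1 / (2*10)
H = 3136 * 1 / 20
H = 3136 / 20
H = 784/5 m

784/5 m


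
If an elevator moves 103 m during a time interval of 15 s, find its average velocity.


Given: distance d = 103 m, time t = 15 s
Using v = d / t
v = 103 / 15
v = 103/15 m/s

103/15 m/s


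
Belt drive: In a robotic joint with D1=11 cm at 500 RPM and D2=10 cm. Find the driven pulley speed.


Given: D1 = 11 cm, w1 = 500 RPM, D2 = 10 cm
Using D1*w1 = D2*w2
w2 = D1*w1 / D2
w2 = 11*500 / 10
w2 = 5500 / 10
w2 = 550 RPM

550 RPM


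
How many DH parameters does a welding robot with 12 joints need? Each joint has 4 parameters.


Given: 12 joints, 4 DH parameters per joint (d, theta, a, alpha)
Total DH parameters = number_of_joints * 4
Total = 12 * 4
Total = 48

48


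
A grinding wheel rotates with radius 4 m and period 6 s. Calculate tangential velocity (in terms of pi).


Given: radius r = 4 m, period T = 6 s
Using v = 2*pi*r / T
v = 2*pi*4 / 6
v = 8*pi / 6
v = 4/3*pi m/s

4/3*pi m/s


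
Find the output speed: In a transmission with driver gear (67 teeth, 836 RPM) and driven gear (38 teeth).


Given: N1 = 67 teeth, w1 = 836 RPM, N2 = 38 teeth
Using N1*w1 = N2*w2
w2 = N1*w1 / N2
w2 = 67*836 / 38
w2 = 56012 / 38
w2 = 1474 RPM

1474 RPM


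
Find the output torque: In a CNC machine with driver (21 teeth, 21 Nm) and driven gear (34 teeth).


Given: N1 = 21, N2 = 34, T1 = 21 Nm
Using T2/T1 = N2/N1
T2 = T1 * N2 / N1
T2 = 21 * 34 / 21
T2 = 714 / 21
T2 = 34 Nm

34 Nm


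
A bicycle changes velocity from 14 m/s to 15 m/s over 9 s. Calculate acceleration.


Given: initial velocity v0 = 14 m/s, final velocity v = 15 m/s, time t = 9 s
Using a = (v - v0) / t
a = (15 - 14) / 9
a = 1 / 9
a = 1/9 m/s^2

1/9 m/s^2


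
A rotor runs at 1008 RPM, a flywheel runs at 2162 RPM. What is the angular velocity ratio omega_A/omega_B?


Given: RPM_A = 1008, RPM_B = 2162
omega = 2*pi*RPM/60, so omega_A/omega_B = RPM_A / RPM_B
omega_A/omega_B = 1008 / 2162
omega_A/omega_B = 504/1081

504/1081


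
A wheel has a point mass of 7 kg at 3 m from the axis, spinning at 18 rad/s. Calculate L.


Given: m = 7 kg, r = 3 m, omega = 18 rad/s
For a point mass: I = m*r^2
I = 7*3^2 = 7*9 = 63
L = I*omega = 63*18
L = 1134 kg*m^2/s

1134 kg*m^2/s


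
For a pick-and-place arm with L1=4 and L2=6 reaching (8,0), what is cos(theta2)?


Given: L1 = 4, L2 = 6, target (x, y) = (8, 0)
Using cos(theta2) = (x^2 + y^2 - L1^2 - L2^2) / (2*L1*L2)
x^2 + y^2 = 8^2 + 0 = 64
L1^2 + L2^2 = 16 + 36 = 52
Numerator = 64 - 52 = 12
Denominator = 2*4*6 = 48
cos(theta2) = 12/48 = 1/4

1/4


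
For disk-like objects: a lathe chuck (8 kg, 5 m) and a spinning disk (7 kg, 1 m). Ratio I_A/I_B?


Given: M1=8 kg, R1=5 m, M2=7 kg, R2=1 m
For a disk: I = (1/2)*M*R^2, so I_A/I_B = (M1*R1^2)/(M2*R2^2)
M1*R1^2 = 8*25 = 200
M2*R2^2 = 7*1 = 7
I_A/I_B = 200/7 = 200/7

200/7


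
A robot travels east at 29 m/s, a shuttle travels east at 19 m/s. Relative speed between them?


Given: v_A = 29 m/s east, v_B = 19 m/s east
Both move in the same direction; relative speed = |v_A - v_B|
|29 - 19| = |10|
= 10 m/s

10 m/s


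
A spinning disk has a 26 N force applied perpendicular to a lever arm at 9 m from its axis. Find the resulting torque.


Given: F = 26 N, r = 9 m, angle = 90 deg (perpendicular)
Using tau = F * r * sin(90)
sin(90) = 1
tau = 26 * 9 * 1
tau = 234 Nm

234 Nm


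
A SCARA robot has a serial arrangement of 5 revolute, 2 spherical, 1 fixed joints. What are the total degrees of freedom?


Given: serial robot with 5 revolute, 2 spherical, 1 fixed joints
DOF contribution per joint type: revolute=1, prismatic=1, spherical=3, fixed=0
DOF = 5*1 + 2*3 + 1*0
DOF = 11

11


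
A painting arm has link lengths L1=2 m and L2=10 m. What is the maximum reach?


Given: L1 = 2 m, L2 = 10 m
For a 2-link planar arm, max reach = L1 + L2 (fully extended)
Max reach = 2 + 10
Max reach = 12 m

12 m


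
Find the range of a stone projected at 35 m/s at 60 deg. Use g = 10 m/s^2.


Given: v0 = 35 m/s, theta = 60 deg, g = 10 m/s^2
sin(2*60) = sin(120) = sqrt(3)/2
Using R = v0^2 * sin(2*theta) / g
R = 35^2 * (sqrt(3)/2) / 10
R = 1225 * sqrt(3) / 20
R = 245/4*sqrt(3) m

245/4*sqrt(3) m


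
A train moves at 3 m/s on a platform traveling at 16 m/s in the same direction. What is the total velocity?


Given: object velocity = 3 m/s, platform velocity = 16 m/s (same direction)
Using classical velocity addition: v_total = v_object + v_platform
v_total = 3 + 16
v_total = 19 m/s

19 m/s


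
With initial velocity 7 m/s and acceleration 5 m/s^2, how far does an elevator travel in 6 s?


Given: v0 = 7 m/s, a = 5 m/s^2, t = 6 s
Using s = v0*t + (1/2)*a*t^2
s = 7*6 + (1/2)*5*6^2
s = 42 + (1/2)*180
s = 42 + 90
s = 132

132 m


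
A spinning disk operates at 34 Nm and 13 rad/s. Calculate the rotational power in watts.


Given: tau = 34 Nm, omega = 13 rad/s
Using P = tau * omega
P = 34 * 13
P = 442 W

442 W


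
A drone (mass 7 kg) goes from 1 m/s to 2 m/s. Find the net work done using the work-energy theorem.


Given: m = 7 kg, v0 = 1 m/s, v = 2 m/s
Using W = (1/2)*m*(v^2 - v0^2)
v^2 = 2^2 = 4
v0^2 = 1^2 = 1
v^2 - v0^2 = 4 - 1 = 3
W = (1/2)*7*3 = 21/2 J

21/2 J


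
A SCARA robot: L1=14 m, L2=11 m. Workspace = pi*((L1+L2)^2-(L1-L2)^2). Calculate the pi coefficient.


Given: L1 = 14, L2 = 11
(L1+L2)^2 = (25)^2 = 625
(L1-L2)^2 = (3)^2 = 9
Difference = 625 - 9 = 616
This equals 4*L1*L2 = 4*14*11 = 616
Workspace area = 616*pi

616


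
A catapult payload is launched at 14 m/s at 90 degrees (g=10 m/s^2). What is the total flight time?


Given: v0 = 14 m/s, theta = 90 deg, g = 10 m/s^2
sin(90) = 1
Using T = 2*v0*sin(theta) / g
T = 2*14*1 / 10
T = 28 / 10
T = 14/5 s

14/5 s


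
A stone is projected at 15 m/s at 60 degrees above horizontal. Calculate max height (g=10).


Given: v0 = 15 m/s, theta = 60 deg, g = 10 m/s^2
sin^2(60) = 3/4
Using H = v0^2 * sin^2(theta) / (2*g)
H = 15^2 * 3/4 / (2*10)
H = 225 * 3/4 / 20
H = 675/4 / 20
H = 135/16 m

135/16 m


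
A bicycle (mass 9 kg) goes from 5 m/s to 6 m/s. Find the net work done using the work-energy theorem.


Given: m = 9 kg, v0 = 5 m/s, v = 6 m/s
Using W = (1/2)*m*(v^2 - v0^2)
v^2 = 6^2 = 36
v0^2 = 5^2 = 25
v^2 - v0^2 = 36 - 25 = 11
W = (1/2)*9*11 = 99/2 J

99/2 J


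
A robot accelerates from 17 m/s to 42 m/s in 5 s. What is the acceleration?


Given: initial velocity v0 = 17 m/s, final velocity v = 42 m/s, time t = 5 s
Using a = (v - v0) / t
a = (42 - 17) / 5
a = 25 / 5
a = 5 m/s^2

5 m/s^2


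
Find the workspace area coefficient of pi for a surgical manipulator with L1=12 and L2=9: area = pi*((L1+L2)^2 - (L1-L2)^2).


Given: L1 = 12, L2 = 9
(L1+L2)^2 = (21)^2 = 441
(L1-L2)^2 = (3)^2 = 9
Difference = 441 - 9 = 432
This equals 4*L1*L2 = 4*12*9 = 432
Workspace area = 432*pi

432


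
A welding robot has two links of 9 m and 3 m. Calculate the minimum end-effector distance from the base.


Given: L1 = 9 m, L2 = 3 m
For a 2-link planar arm, min reach = |L1 - L2| (second link folded back)
Min reach = |9 - 3|
Min reach = 6 m

6 m


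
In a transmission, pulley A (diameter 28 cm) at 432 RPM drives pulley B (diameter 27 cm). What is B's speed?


Given: D1 = 28 cm, w1 = 432 RPM, D2 = 27 cm
Using D1*w1 = D2*w2
w2 = D1*w1 / D2
w2 = 28*432 / 27
w2 = 12096 / 27
w2 = 448 RPM

448 RPM


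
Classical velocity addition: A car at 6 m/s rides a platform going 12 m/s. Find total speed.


Given: object velocity = 6 m/s, platform velocity = 12 m/s (same direction)
Using classical velocity addition: v_total = v_object + v_platform
v_total = 6 + 12
v_total = 18 m/s

18 m/s


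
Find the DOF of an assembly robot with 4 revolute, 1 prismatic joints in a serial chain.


Given: serial robot with 4 revolute, 1 prismatic joints
DOF contribution per joint type: revolute=1, prismatic=1, spherical=3, fixed=0
DOF = 4*1 + 1*1
DOF = 5

5


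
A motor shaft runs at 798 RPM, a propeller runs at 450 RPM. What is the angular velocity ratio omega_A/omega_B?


Given: RPM_A = 798, RPM_B = 450
omega = 2*pi*RPM/60, so omega_A/omega_B = RPM_A / RPM_B
omega_A/omega_B = 798 / 450
omega_A/omega_B = 133/75

133/75


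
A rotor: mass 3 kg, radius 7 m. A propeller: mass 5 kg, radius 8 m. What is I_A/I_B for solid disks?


Given: M1=3 kg, R1=7 m, M2=5 kg, R2=8 m
For a disk: I = (1/2)*M*R^2, so I_A/I_B = (M1*R1^2)/(M2*R2^2)
M1*R1^2 = 3*49 = 147
M2*R2^2 = 5*64 = 320
I_A/I_B = 147/320 = 147/320

147/320


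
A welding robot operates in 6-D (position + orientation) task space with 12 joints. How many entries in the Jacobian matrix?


Given: task space dimension = 6, joints = 12
Jacobian is a 6 x 12 matrix
Total entries = rows * columns
Total = 6 * 12
Total = 72

72


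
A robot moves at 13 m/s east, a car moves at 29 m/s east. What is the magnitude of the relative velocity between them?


Given: v_A = 13 m/s east, v_B = 29 m/s east
Both move in the same direction; relative speed = |v_A - v_B|
|13 - 29| = |-16|
= 16 m/s

16 m/s


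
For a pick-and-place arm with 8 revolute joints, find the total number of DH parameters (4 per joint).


Given: 8 joints, 4 DH parameters per joint (d, theta, a, alpha)
Total DH parameters = number_of_joints * 4
Total = 8 * 4
Total = 32

32


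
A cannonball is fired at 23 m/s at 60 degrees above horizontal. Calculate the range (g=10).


Given: v0 = 23 m/s, theta = 60 deg, g = 10 m/s^2
sin(2*60) = sin(120) = sqrt(3)/2
Using R = v0^2 * sin(2*theta) / g
R = 23^2 * (sqrt(3)/2) / 10
R = 529 * sqrt(3) / 20
R = 529/20*sqrt(3) m

529/20*sqrt(3) m


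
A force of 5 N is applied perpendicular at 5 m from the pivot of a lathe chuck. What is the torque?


Given: F = 5 N, r = 5 m, angle = 90 deg (perpendicular)
Using tau = F * r * sin(90)
sin(90) = 1
tau = 5 * 5 * 1
tau = 25 Nm

25 Nm


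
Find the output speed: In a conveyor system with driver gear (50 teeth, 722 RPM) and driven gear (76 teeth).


Given: N1 = 50 teeth, w1 = 722 RPM, N2 = 76 teeth
Using N1*w1 = N2*w2
w2 = N1*w1 / N2
w2 = 50*722 / 76
w2 = 36100 / 76
w2 = 475 RPM

475 RPM


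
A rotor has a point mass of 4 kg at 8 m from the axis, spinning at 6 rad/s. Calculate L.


Given: m = 4 kg, r = 8 m, omega = 6 rad/s
For a point mass: I = m*r^2
I = 4*8^2 = 4*64 = 256
L = I*omega = 256*6
L = 1536 kg*m^2/s

1536 kg*m^2/s


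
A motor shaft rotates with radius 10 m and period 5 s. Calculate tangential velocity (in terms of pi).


Given: radius r = 10 m, period T = 5 s
Using v = 2*pi*r / T
v = 2*pi*10 / 5
v = 20*pi / 5
v = 4*pi m/s

4*pi m/s


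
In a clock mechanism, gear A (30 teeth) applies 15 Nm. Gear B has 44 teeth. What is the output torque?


Given: N1 = 30, N2 = 44, T1 = 15 Nm
Using T2/T1 = N2/N1
T2 = T1 * N2 / N1
T2 = 15 * 44 / 30
T2 = 660 / 30
T2 = 22 Nm

22 Nm


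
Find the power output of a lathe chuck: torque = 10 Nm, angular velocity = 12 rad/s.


Given: tau = 10 Nm, omega = 12 rad/s
Using P = tau * omega
P = 10 * 12
P = 120 W

120 W


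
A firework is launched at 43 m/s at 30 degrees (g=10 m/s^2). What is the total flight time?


Given: v0 = 43 m/s, theta = 30 deg, g = 10 m/s^2
sin(30) = 1/2
Using T = 2*v0*sin(theta) / g
T = 2*43*1/2 / 10
T = 43 / 10
T = 43/10 s

43/10 s


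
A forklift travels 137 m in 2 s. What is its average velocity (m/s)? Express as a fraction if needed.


Given: distance d = 137 m, time t = 2 s
Using v = d / t
v = 137 / 2
v = 137/2 m/s

137/2 m/s


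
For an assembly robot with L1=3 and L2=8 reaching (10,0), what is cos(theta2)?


Given: L1 = 3, L2 = 8, target (x, y) = (10, 0)
Using cos(theta2) = (x^2 + y^2 - L1^2 - L2^2) / (2*L1*L2)
x^2 + y^2 = 10^2 + 0 = 100
L1^2 + L2^2 = 9 + 64 = 73
Numerator = 100 - 73 = 27
Denominator = 2*3*8 = 48
cos(theta2) = 27/48 = 9/16

9/16


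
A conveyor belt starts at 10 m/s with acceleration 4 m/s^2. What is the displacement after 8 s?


Given: v0 = 10 m/s, a = 4 m/s^2, t = 8 s
Using s = v0*t + (1/2)*a*t^2
s = 10*8 + (1/2)*4*8^2
s = 80 + (1/2)*256
s = 80 + 128
s = 208

208 m


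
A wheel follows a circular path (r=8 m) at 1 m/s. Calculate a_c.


Given: v = 1 m/s, r = 8 m
Using a_c = v^2 / r
a_c = 1^2 / 8
a_c = 1 / 8
a_c = 1/8 m/s^2

1/8 m/s^2


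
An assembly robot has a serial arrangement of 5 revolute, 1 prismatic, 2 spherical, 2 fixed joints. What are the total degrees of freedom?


Given: serial robot with 5 revolute, 1 prismatic, 2 spherical, 2 fixed joints
DOF contribution per joint type: revolute=1, prismatic=1, spherical=3, fixed=0
DOF = 5*1 + 1*1 + 2*3 + 2*0
DOF = 12

12


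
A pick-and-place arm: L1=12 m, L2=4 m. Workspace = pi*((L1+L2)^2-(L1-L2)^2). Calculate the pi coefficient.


Given: L1 = 12, L2 = 4
(L1+L2)^2 = (16)^2 = 256
(L1-L2)^2 = (8)^2 = 64
Difference = 256 - 64 = 192
This equals 4*L1*L2 = 4*12*4 = 192
Workspace area = 192*pi

192


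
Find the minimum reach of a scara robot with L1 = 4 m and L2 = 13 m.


Given: L1 = 4 m, L2 = 13 m
For a 2-link planar arm, min reach = |L1 - L2| (second link folded back)
Min reach = |4 - 13|
Min reach = 9 m

9 m


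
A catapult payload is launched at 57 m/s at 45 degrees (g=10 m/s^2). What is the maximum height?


Given: v0 = 57 m/s, theta = 45 deg, g = 10 m/s^2
sin^2(45) = 1/2
Using H = v0^2 * sin^2(theta) / (2*g)
H = 57^2 * 1/2 / (2*10)
H = 3249 * 1/2 / 20
H = 3249/2 / 20
H = 3249/40 m

3249/40 m


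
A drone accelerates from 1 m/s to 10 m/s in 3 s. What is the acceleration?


Given: initial velocity v0 = 1 m/s, final velocity v = 10 m/s, time t = 3 s
Using a = (v - v0) / t
a = (10 - 1) / 3
a = 9 / 3
a = 3 m/s^2

3 m/s^2


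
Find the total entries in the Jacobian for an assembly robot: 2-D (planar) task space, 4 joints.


Given: task space dimension = 2, joints = 4
Jacobian is a 2 x 4 matrix
Total entries = rows * columns
Total = 2 * 4
Total = 8

8


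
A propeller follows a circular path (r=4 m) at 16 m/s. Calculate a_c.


Given: v = 16 m/s, r = 4 m
Using a_c = v^2 / r
a_c = 16^2 / 4
a_c = 256 / 4
a_c = 64 m/s^2

64 m/s^2


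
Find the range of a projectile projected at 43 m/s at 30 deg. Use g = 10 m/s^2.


Given: v0 = 43 m/s, theta = 30 deg, g = 10 m/s^2
sin(2*30) = sin(60) = sqrt(3)/2
Using R = v0^2 * sin(2*theta) / g
R = 43^2 * (sqrt(3)/2) / 10
R = 1849 * sqrt(3) / 20
R = 1849/20*sqrt(3) m

1849/20*sqrt(3) m


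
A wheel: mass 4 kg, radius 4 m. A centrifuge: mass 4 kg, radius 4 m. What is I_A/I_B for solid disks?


Given: M1=4 kg, R1=4 m, M2=4 kg, R2=4 m
For a disk: I = (1/2)*M*R^2, so I_A/I_B = (M1*R1^2)/(M2*R2^2)
M1*R1^2 = 4*16 = 64
M2*R2^2 = 4*16 = 64
I_A/I_B = 64/64 = 1

1


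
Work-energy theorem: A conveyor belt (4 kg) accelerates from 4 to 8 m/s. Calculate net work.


Given: m = 4 kg, v0 = 4 m/s, v = 8 m/s
Using W = (1/2)*m*(v^2 - v0^2)
v^2 = 8^2 = 64
v0^2 = 4^2 = 16
v^2 - v0^2 = 64 - 16 = 48
W = (1/2)*4*48 = 96 J

96 J


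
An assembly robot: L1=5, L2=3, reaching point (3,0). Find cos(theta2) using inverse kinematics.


Given: L1 = 5, L2 = 3, target (x, y) = (3, 0)
Using cos(theta2) = (x^2 + y^2 - L1^2 - L2^2) / (2*L1*L2)
x^2 + y^2 = 3^2 + 0 = 9
L1^2 + L2^2 = 25 + 9 = 34
Numerator = 9 - 34 = -25
Denominator = 2*5*3 = 30
cos(theta2) = -25/30 = -5/6

-5/6


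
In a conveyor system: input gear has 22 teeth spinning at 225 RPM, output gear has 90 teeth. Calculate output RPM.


Given: N1 = 22 teeth, w1 = 225 RPM, N2 = 90 teeth
Using N1*w1 = N2*w2
w2 = N1*w1 / N2
w2 = 22*225 / 90
w2 = 4950 / 90
w2 = 55 RPM

55 RPM


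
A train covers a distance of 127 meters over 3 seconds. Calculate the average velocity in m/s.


Given: distance d = 127 m, time t = 3 s
Using v = d / t
v = 127 / 3
v = 127/3 m/s

127/3 m/s


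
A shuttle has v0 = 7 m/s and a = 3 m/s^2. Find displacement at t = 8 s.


Given: v0 = 7 m/s, a = 3 m/s^2, t = 8 s
Using s = v0*t + (1/2)*a*t^2
s = 7*8 + (1/2)*3*8^2
s = 56 + (1/2)*192
s = 56 + 96
s = 152

152 m


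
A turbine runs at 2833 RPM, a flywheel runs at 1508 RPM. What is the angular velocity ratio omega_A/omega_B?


Given: RPM_A = 2833, RPM_B = 1508
omega = 2*pi*RPM/60, so omega_A/omega_B = RPM_A / RPM_B
omega_A/omega_B = 2833 / 1508
omega_A/omega_B = 2833/1508

2833/1508


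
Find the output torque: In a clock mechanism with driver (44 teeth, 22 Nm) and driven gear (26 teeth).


Given: N1 = 44, N2 = 26, T1 = 22 Nm
Using T2/T1 = N2/N1
T2 = T1 * N2 / N1
T2 = 22 * 26 / 44
T2 = 572 / 44
T2 = 13 Nm

13 Nm


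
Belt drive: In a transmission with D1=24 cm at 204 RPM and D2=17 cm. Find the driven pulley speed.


Given: D1 = 24 cm, w1 = 204 RPM, D2 = 17 cm
Using D1*w1 = D2*w2
w2 = D1*w1 / D2
w2 = 24*204 / 17
w2 = 4896 / 17
w2 = 288 RPM

288 RPM


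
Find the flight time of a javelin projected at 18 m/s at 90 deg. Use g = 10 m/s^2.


Given: v0 = 18 m/s, theta = 90 deg, g = 10 m/s^2
sin(90) = 1
Using T = 2*v0*sin(theta) / g
T = 2*18*1 / 10
T = 36 / 10
T = 18/5 s

18/5 s


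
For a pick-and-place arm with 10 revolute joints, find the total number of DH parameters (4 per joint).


Given: 10 joints, 4 DH parameters per joint (d, theta, a, alpha)
Total DH parameters = number_of_joints * 4
Total = 10 * 4
Total = 40

40


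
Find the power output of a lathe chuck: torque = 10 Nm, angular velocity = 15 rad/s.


Given: tau = 10 Nm, omega = 15 rad/s
Using P = tau * omega
P = 10 * 15
P = 150 W

150 W


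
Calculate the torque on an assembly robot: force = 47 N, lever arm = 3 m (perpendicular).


Given: F = 47 N, r = 3 m, angle = 90 deg (perpendicular)
Using tau = F * r * sin(90)
sin(90) = 1
tau = 47 * 3 * 1
tau = 141 Nm

141 Nm


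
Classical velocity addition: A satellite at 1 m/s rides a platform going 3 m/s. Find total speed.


Given: object velocity = 1 m/s, platform velocity = 3 m/s (same direction)
Using classical velocity addition: v_total = v_object + v_platform
v_total = 1 + 3
v_total = 4 m/s

4 m/s


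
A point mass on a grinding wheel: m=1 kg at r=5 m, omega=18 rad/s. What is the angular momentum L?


Given: m = 1 kg, r = 5 m, omega = 18 rad/s
For a point mass: I = m*r^2
I = 1*5^2 = 1*25 = 25
L = I*omega = 25*18
L = 450 kg*m^2/s

450 kg*m^2/s


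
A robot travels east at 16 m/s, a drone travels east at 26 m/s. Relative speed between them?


Given: v_A = 16 m/s east, v_B = 26 m/s east
Both move in the same direction; relative speed = |v_A - v_B|
|16 - 26| = |-10|
= 10 m/s

10 m/s


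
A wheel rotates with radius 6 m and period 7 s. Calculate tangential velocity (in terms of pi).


Given: radius r = 6 m, period T = 7 s
Using v = 2*pi*r / T
v = 2*pi*6 / 7
v = 12*pi / 7
v = 12/7*pi m/s

12/7*pi m/s


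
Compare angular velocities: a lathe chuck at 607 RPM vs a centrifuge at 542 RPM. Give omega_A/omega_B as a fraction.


Given: RPM_A = 607, RPM_B = 542
omega = 2*pi*RPM/60, so omega_A/omega_B = RPM_A / RPM_B
omega_A/omega_B = 607 / 542
omega_A/omega_B = 607/542

607/542


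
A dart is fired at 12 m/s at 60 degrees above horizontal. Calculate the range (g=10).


Given: v0 = 12 m/s, theta = 60 deg, g = 10 m/s^2
sin(2*60) = sin(120) = sqrt(3)/2
Using R = v0^2 * sin(2*theta) / g
R = 12^2 * (sqrt(3)/2) / 10
R = 144 * sqrt(3) / 20
R = 36/5*sqrt(3) m

36/5*sqrt(3) m


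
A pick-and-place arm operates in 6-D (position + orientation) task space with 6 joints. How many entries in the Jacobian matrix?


Given: task space dimension = 6, joints = 6
Jacobian is a 6 x 6 matrix
Total entries = rows * columns
Total = 6 * 6
Total = 36

36


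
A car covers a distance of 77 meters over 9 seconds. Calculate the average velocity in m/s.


Given: distance d = 77 m, time t = 9 s
Using v = d / t
v = 77 / 9
v = 77/9 m/s

77/9 m/s


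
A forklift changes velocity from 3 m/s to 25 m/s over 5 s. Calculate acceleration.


Given: initial velocity v0 = 3 m/s, final velocity v = 25 m/s, time t = 5 s
Using a = (v - v0) / t
a = (25 - 3) / 5
a = 22 / 5
a = 22/5 m/s^2

22/5 m/s^2


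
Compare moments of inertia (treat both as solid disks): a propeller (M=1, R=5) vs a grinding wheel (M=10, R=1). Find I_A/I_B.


Given: M1=1 kg, R1=5 m, M2=10 kg, R2=1 m
For a disk: I = (1/2)*M*R^2, so I_A/I_B = (M1*R1^2)/(M2*R2^2)
M1*R1^2 = 1*25 = 25
M2*R2^2 = 10*1 = 10
I_A/I_B = 25/10 = 5/2

5/2


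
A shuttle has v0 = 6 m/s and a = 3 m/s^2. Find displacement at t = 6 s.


Given: v0 = 6 m/s, a = 3 m/s^2, t = 6 s
Using s = v0*t + (1/2)*a*t^2
s = 6*6 + (1/2)*3*6^2
s = 36 + (1/2)*108
s = 36 + 54
s = 90

90 m


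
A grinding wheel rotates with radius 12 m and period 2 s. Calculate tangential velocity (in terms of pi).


Given: radius r = 12 m, period T = 2 s
Using v = 2*pi*r / T
v = 2*pi*12 / 2
v = 24*pi / 2
v = 12*pi m/s

12*pi m/s


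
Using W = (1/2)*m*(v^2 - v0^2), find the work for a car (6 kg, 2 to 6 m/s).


Given: m = 6 kg, v0 = 2 m/s, v = 6 m/s
Using W = (1/2)*m*(v^2 - v0^2)
v^2 = 6^2 = 36
v0^2 = 2^2 = 4
v^2 - v0^2 = 36 - 4 = 32
W = (1/2)*6*32 = 96 J

96 J


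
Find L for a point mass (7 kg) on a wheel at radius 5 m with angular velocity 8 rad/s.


Given: m = 7 kg, r = 5 m, omega = 8 rad/s
For a point mass: I = m*r^2
I = 7*5^2 = 7*25 = 175
L = I*omega = 175*8
L = 1400 kg*m^2/s

1400 kg*m^2/s
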